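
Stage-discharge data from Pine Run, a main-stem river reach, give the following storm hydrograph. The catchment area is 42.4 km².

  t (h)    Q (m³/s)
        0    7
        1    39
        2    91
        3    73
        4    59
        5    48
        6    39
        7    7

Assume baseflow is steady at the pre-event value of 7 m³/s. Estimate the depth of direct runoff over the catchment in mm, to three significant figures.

d ≈ 26.1 mm

Direct runoff: 0.0, 32.0, 84.0, 66.0, 52.0, 41.0, 32.0, 0.0 m³/s; ΣQ_DR = 307.0 m³/s.
V = ΣQ_DR · Δt = 307.0 × 3600 s = 1.105 × 10^6 m³.
Over A = 42.4 km², depth = V / A = 26.1 mm.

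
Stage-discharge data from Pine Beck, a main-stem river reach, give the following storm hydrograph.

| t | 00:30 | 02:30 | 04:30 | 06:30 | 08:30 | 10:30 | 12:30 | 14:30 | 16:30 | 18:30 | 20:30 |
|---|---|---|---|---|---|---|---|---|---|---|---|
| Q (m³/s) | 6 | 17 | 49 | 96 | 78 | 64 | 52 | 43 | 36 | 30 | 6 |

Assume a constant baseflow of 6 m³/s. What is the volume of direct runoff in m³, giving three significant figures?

Direct-runoff ordinates (Q − Q_b): 0.0, 11.0, 43.0, 90.0, 72.0, 58.0, 46.0, 37.0, 30.0, 24.0, 0.0 m³/s.
ΣQ_DR = 411.0 m³/s.
With Δt = 2 h = 7200 s, V = ΣQ_DR · Δt = 411.0 × 7200 = 2.96 × 10^6 m³.

V ≈ 2.96 × 10^6 m³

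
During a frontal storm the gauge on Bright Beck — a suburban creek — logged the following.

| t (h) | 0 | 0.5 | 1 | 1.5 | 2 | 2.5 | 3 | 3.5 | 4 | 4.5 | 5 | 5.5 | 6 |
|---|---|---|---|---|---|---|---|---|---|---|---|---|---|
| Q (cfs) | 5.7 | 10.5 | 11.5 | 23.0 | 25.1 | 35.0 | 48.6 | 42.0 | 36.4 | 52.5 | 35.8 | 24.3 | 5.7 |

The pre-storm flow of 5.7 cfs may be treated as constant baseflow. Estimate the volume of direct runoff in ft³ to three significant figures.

V ≈ 5.08 × 10^5 ft³

Direct-runoff ordinates (Q − Q_b): 0.0, 4.8, 5.8, 17.3, 19.4, 29.3, 42.9, 36.3, 30.7, 46.8, 30.1, 18.6, 0.0 cfs.
ΣQ_DR = 282.0 cfs.
With Δt = 0.5 h = 1800 s, V = ΣQ_DR · Δt = 282.0 × 1800 = 5.08 × 10^5 ft³.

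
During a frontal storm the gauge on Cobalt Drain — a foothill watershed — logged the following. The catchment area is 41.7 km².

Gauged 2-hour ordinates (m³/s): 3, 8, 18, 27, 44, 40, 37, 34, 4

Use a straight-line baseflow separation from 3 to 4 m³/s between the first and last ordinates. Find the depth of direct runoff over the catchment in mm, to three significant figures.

Direct runoff: 0.00, 4.88, 14.75, 23.62, 40.50, 36.38, 33.25, 30.12, 0.00 m³/s; ΣQ_DR = 183.5 m³/s.
V = ΣQ_DR · Δt = 183.5 × 7200 s = 1.321 × 10^6 m³.
Over A = 41.7 km², depth = V / A = 31.7 mm.

d ≈ 31.7 mm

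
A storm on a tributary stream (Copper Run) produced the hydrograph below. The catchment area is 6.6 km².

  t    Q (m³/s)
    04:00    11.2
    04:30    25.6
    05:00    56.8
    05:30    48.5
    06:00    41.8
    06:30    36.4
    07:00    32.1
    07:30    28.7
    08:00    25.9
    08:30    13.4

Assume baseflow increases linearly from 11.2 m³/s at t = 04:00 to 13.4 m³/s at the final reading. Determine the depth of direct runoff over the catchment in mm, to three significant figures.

d ≈ 53.8 mm

Direct runoff: 0.00, 14.16, 45.11, 36.57, 29.62, 23.98, 19.43, 15.79, 12.74, 0.00 m³/s; ΣQ_DR = 197.4 m³/s.
V = ΣQ_DR · Δt = 197.4 × 1800 s = 3.553 × 10^5 m³.
Over A = 6.6 km², depth = V / A = 53.8 mm.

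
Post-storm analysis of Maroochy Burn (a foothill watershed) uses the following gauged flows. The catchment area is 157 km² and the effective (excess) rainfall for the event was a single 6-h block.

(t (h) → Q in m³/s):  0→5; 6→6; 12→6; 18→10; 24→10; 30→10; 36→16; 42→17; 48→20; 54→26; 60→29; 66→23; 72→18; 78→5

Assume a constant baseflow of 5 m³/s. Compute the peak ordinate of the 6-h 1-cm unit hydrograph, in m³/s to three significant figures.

Direct runoff: 0.0, 1.0, 1.0, 5.0, 5.0, 5.0, 11.0, 12.0, 15.0, 21.0, 24.0, 18.0, 13.0, 0.0 m³/s; ΣQ_DR = 131.0 m³/s, peak = 24.0 m³/s.
Runoff depth d = ΣQ_DR·Δt / A = 131.0 × 21600 / (157 km²) = 18.02 mm.
The 1-cm UH is the DRH scaled by (10 mm)/d, so U_p = 24.0 × 10/18.02 = 13.3 m³/s.

U_p ≈ 13.3 m³/s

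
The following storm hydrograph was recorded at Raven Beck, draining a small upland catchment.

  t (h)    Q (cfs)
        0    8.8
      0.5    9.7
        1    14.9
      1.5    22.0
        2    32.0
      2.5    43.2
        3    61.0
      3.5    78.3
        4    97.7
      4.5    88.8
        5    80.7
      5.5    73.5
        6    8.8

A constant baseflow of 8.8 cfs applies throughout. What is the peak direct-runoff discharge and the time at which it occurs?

Q_p = 88.9 cfs at t = 4 h

Subtracting baseflow gives direct-runoff ordinates: 0.0, 0.9, 6.1, 13.2, 23.2, 34.4, 52.2, 69.5, 88.9, 80.0, 71.9, 64.7, 0.0 cfs.
The maximum is 88.9 cfs, occurring at the reading for t = 4 h.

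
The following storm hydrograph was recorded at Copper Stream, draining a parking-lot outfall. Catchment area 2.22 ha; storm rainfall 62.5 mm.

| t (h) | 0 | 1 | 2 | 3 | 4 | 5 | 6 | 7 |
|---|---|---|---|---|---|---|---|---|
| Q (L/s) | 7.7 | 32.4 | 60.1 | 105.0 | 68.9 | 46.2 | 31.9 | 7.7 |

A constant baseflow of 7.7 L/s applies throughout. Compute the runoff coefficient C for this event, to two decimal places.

C ≈ 0.77

ΣQ_DR = 298.3 L/s; V = ΣQ_DR·Δt = 1.074 × 10^6 L.
Runoff depth d = V / A = 48.37 mm.
C = d / P = 48.37 / 62.5 = 0.77.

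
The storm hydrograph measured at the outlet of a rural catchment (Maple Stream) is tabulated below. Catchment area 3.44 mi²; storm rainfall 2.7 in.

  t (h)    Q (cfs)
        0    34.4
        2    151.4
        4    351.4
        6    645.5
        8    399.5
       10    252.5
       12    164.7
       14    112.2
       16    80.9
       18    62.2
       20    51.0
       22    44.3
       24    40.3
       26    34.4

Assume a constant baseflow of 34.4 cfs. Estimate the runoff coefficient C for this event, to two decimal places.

C ≈ 0.65

ΣQ_DR = 1943 cfs; V = ΣQ_DR·Δt = 1.399 × 10^7 ft³.
Runoff depth d = V / A = 1.751 in.
C = d / P = 1.751 / 2.7 = 0.65.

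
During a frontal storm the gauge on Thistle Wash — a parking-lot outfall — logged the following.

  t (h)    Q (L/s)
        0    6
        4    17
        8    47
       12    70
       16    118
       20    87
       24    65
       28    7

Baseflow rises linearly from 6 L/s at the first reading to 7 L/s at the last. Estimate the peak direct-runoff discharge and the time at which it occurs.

Q_p = 111.43 L/s at t = 16 h

Subtracting baseflow gives direct-runoff ordinates: 0.00, 10.86, 40.71, 63.57, 111.43, 80.29, 58.14, 0.00 L/s.
The maximum is 111.43 L/s, occurring at the reading for t = 16 h.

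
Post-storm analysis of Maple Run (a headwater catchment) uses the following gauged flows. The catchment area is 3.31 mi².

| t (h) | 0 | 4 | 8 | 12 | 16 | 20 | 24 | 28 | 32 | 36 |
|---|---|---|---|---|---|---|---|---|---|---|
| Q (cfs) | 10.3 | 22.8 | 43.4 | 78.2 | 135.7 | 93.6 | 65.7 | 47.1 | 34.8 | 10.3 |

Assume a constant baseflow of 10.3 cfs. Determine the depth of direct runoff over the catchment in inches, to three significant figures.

d ≈ 0.822 in

Direct runoff: 0.0, 12.5, 33.1, 67.9, 125.4, 83.3, 55.4, 36.8, 24.5, 0.0 cfs; ΣQ_DR = 438.9 cfs.
V = ΣQ_DR · Δt = 438.9 × 14400 s = 6.320 × 10^6 ft³.
Over A = 3.31 mi², depth = V / A = 0.822 in.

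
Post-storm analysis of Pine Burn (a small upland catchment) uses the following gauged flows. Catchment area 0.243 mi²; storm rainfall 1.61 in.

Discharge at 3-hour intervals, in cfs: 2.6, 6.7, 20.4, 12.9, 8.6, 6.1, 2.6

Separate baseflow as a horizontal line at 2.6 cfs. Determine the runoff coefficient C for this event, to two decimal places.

C ≈ 0.50

ΣQ_DR = 41.70 cfs; V = ΣQ_DR·Δt = 4.504 × 10^5 ft³.
Runoff depth d = V / A = 0.7977 in.
C = d / P = 0.7977 / 1.61 = 0.50.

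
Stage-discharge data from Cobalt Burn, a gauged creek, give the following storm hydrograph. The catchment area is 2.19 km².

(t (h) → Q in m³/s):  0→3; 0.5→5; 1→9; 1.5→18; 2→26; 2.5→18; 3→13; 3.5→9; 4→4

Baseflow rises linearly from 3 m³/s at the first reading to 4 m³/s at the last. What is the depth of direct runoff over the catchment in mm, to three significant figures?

d ≈ 60.4 mm

Direct runoff: 0.00, 1.88, 5.75, 14.62, 22.50, 14.38, 9.25, 5.12, 0.00 m³/s; ΣQ_DR = 73.50 m³/s.
V = ΣQ_DR · Δt = 73.50 × 1800 s = 1.323 × 10^5 m³.
Over A = 2.19 km², depth = V / A = 60.4 mm.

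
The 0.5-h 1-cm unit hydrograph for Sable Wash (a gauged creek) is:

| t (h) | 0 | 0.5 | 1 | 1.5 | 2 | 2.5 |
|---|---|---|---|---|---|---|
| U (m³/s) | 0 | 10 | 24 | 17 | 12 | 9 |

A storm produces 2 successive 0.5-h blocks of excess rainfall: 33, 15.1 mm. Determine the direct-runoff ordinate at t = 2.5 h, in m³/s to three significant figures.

Q ≈ 47.8 m³/s

By discrete convolution, Q_j = Σ (P_i / 10 mm) · U_{j−i}.
At t = 2.5 h (j=5): Q = (33/10)·9 + (15.1/10)·12 = 47.8 m³/s.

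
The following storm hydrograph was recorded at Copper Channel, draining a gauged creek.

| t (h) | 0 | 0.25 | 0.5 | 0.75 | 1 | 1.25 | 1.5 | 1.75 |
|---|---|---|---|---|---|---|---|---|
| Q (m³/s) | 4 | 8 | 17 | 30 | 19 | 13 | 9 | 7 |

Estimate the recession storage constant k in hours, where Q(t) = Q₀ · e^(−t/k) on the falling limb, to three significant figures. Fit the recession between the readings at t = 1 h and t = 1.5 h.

On the falling limb, Q drops from 19 to 9 m³/s between t = 1 h and t = 1.5 h (Δt = 0.5 h).
k = −Δt / ln(Q₂/Q₁) = −0.5 / ln(9/19) = 0.669 h.

k ≈ 0.669 h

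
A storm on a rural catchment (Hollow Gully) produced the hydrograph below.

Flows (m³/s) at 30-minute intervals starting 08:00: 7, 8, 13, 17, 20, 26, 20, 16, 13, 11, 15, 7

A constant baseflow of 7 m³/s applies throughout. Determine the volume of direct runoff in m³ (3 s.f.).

V ≈ 1.60 × 10^5 m³

Direct-runoff ordinates (Q − Q_b): 0.0, 1.0, 6.0, 10.0, 13.0, 19.0, 13.0, 9.0, 6.0, 4.0, 8.0, 0.0 m³/s.
ΣQ_DR = 89.00 m³/s.
With Δt = 0.5 h = 1800 s, V = ΣQ_DR · Δt = 89.00 × 1800 = 1.60 × 10^5 m³.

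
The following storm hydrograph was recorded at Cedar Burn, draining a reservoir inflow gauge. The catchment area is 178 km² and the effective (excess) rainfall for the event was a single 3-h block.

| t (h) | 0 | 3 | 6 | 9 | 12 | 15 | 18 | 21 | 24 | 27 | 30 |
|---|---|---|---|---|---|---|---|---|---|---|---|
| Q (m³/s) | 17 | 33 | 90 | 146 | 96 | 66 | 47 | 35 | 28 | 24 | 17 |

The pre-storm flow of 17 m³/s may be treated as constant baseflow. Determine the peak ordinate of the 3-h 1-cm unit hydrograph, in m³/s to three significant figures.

U_p ≈ 51.6 m³/s

Direct runoff: 0.0, 16.0, 73.0, 129.0, 79.0, 49.0, 30.0, 18.0, 11.0, 7.0, 0.0 m³/s; ΣQ_DR = 412.0 m³/s, peak = 129.0 m³/s.
Runoff depth d = ΣQ_DR·Δt / A = 412.0 × 10800 / (178 km²) = 25.00 mm.
The 1-cm UH is the DRH scaled by (10 mm)/d, so U_p = 129.0 × 10/25.00 = 51.6 m³/s.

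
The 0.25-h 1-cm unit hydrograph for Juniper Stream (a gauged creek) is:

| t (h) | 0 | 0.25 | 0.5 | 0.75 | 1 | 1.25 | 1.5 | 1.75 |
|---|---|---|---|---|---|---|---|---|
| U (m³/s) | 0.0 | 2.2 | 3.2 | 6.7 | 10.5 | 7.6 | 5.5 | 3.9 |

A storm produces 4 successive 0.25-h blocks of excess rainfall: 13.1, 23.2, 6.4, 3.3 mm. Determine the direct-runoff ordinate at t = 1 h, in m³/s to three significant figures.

By discrete convolution, Q_j = Σ (P_i / 10 mm) · U_{j−i}.
At t = 1 h (j=4): Q = (13.1/10)·10.5 + (23.2/10)·6.7 + (6.4/10)·3.2 + (3.3/10)·2.2 = 32.1 m³/s.

Q ≈ 32.1 m³/s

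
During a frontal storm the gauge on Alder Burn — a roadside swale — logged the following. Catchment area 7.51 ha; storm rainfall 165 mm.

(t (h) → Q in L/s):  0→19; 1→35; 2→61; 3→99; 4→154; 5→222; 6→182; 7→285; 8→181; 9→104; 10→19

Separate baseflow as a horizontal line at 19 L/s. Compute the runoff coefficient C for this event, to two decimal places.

ΣQ_DR = 1152 L/s; V = ΣQ_DR·Δt = 4.147 × 10^6 L.
Runoff depth d = V / A = 55.22 mm.
C = d / P = 55.22 / 165 = 0.33.

C ≈ 0.33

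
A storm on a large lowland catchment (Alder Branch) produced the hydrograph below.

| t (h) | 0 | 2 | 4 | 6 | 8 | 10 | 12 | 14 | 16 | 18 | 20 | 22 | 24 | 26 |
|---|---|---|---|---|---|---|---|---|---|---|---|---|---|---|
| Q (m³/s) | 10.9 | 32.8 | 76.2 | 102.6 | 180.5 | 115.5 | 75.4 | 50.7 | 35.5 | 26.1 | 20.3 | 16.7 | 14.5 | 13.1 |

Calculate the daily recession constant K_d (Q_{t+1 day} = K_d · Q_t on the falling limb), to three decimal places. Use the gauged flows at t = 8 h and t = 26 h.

Between t = 8 h and t = 26 h the flow falls from 180.5 to 13.1 m³/s over 9×2 h = 18 h.
Per-interval ratio K = (13.1/180.5)^(1/9) = 0.7472; K_d = K^(24/2) = 0.030.

K_d ≈ 0.030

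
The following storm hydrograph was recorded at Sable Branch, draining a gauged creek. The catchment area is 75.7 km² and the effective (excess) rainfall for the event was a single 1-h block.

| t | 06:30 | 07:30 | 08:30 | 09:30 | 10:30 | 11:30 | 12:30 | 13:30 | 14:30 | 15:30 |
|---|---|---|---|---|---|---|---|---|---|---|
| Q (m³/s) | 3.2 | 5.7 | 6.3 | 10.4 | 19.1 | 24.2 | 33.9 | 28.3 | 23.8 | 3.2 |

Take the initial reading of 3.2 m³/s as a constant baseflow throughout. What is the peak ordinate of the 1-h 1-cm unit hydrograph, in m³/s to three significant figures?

Direct runoff: 0.0, 2.5, 3.1, 7.2, 15.9, 21.0, 30.7, 25.1, 20.6, 0.0 m³/s; ΣQ_DR = 126.1 m³/s, peak = 30.7 m³/s.
Runoff depth d = ΣQ_DR·Δt / A = 126.1 × 3600 / (75.7 km²) = 5.997 mm.
The 1-cm UH is the DRH scaled by (10 mm)/d, so U_p = 30.7 × 10/5.997 = 51.2 m³/s.

U_p ≈ 51.2 m³/s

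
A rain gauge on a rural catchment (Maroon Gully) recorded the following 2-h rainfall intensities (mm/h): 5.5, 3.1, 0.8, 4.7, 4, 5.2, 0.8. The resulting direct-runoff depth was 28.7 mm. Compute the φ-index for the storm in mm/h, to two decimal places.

Only the 5 blocks with intensity above φ contribute runoff: 5.5, 3.1, 4.7, 4, 5.2 mm/h.
Σ(I−φ)·Δt = d  ⇒  (5.5+3.1+4.7+4+5.2 − 5φ)·2 = 28.7
φ = (22.50 − 28.7/2) / 5 = 1.63 mm/h.

φ ≈ 1.63 mm/h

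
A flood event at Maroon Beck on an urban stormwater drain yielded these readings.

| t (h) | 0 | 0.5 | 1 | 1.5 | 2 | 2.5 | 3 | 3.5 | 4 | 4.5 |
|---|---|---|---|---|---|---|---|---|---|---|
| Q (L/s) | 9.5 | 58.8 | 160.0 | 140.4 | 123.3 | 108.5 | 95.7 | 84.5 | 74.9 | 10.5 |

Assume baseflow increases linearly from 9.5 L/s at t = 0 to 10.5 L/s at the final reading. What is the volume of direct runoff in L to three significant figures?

Direct-runoff ordinates (Q − Q_b): 0.00, 49.19, 150.28, 130.57, 113.36, 98.44, 85.53, 74.22, 64.51, 0.00 L/s.
ΣQ_DR = 766.1 L/s.
With Δt = 0.5 h = 1800 s, V = ΣQ_DR · Δt = 766.1 × 1800 = 1.38 × 10^6 L.

V ≈ 1.38 × 10^6 L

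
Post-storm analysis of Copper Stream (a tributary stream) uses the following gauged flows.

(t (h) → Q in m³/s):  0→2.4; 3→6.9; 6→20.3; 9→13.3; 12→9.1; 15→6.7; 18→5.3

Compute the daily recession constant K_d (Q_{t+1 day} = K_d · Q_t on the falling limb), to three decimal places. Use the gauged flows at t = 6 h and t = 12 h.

Between t = 6 h and t = 12 h the flow falls from 20.3 to 9.1 m³/s over 2×3 h = 6 h.
Per-interval ratio K = (9.1/20.3)^(1/2) = 0.6695; K_d = K^(24/3) = 0.040.

K_d ≈ 0.040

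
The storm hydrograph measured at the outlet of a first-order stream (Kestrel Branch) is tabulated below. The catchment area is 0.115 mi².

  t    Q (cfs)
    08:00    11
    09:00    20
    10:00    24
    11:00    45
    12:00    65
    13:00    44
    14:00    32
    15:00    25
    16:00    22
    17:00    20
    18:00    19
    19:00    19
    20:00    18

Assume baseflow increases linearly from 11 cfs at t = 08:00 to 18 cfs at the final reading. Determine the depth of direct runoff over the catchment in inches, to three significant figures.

d ≈ 2.36 in

Direct runoff: 0.00, 8.42, 11.83, 32.25, 51.67, 30.08, 17.50, 9.92, 6.33, 3.75, 2.17, 1.58, 0.00 cfs; ΣQ_DR = 175.5 cfs.
V = ΣQ_DR · Δt = 175.5 × 3600 s = 6.318 × 10^5 ft³.
Over A = 0.115 mi², depth = V / A = 2.36 in.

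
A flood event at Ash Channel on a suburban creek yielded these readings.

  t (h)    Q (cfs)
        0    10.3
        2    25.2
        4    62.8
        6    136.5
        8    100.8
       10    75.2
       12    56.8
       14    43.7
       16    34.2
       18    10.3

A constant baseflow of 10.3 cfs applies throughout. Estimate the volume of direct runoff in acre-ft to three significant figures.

V ≈ 74.8 acre-ft

Direct-runoff ordinates (Q − Q_b): 0.0, 14.9, 52.5, 126.2, 90.5, 64.9, 46.5, 33.4, 23.9, 0.0 cfs.
ΣQ_DR = 452.8 cfs.
With Δt = 2 h = 7200 s, V = ΣQ_DR · Δt = 452.8 × 7200 = 3.26 × 10^6 ft³ = 74.8 acre-ft.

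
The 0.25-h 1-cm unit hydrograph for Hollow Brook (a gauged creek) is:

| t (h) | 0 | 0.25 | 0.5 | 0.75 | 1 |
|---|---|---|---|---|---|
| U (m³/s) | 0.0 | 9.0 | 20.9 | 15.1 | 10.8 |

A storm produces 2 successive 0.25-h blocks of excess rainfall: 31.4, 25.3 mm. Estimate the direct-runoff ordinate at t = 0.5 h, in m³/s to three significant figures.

By discrete convolution, Q_j = Σ (P_i / 10 mm) · U_{j−i}.
At t = 0.5 h (j=2): Q = (31.4/10)·20.9 + (25.3/10)·9.0 = 88.4 m³/s.

Q ≈ 88.4 m³/s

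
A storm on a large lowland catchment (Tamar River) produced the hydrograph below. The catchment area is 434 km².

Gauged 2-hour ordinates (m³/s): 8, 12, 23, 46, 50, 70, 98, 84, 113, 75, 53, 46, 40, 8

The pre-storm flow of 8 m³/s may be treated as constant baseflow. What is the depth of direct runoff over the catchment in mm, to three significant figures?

d ≈ 10.2 mm

Direct runoff: 0.0, 4.0, 15.0, 38.0, 42.0, 62.0, 90.0, 76.0, 105.0, 67.0, 45.0, 38.0, 32.0, 0.0 m³/s; ΣQ_DR = 614.0 m³/s.
V = ΣQ_DR · Δt = 614.0 × 7200 s = 4.421 × 10^6 m³.
Over A = 434 km², depth = V / A = 10.2 mm.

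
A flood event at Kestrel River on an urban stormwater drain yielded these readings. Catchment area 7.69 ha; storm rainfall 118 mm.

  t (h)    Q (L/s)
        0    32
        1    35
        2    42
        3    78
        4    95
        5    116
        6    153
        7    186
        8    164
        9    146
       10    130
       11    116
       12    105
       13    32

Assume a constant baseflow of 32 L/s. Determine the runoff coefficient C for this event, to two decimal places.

ΣQ_DR = 982.0 L/s; V = ΣQ_DR·Δt = 3.535 × 10^6 L.
Runoff depth d = V / A = 45.97 mm.
C = d / P = 45.97 / 118 = 0.39.

C ≈ 0.39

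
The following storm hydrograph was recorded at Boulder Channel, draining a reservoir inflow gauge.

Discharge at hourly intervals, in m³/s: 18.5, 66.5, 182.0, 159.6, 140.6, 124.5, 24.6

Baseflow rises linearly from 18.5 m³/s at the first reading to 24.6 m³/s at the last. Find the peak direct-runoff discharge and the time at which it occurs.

Subtracting baseflow gives direct-runoff ordinates: 0.00, 46.98, 161.47, 138.05, 118.03, 100.92, 0.00 m³/s.
The maximum is 161.47 m³/s, occurring at the reading for t = 2 h.

Q_p = 161.47 m³/s at t = 2 h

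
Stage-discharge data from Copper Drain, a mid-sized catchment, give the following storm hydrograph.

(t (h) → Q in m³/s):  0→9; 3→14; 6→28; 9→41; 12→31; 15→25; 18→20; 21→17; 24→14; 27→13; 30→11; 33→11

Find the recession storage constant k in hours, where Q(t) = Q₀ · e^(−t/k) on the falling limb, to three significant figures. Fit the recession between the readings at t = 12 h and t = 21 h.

On the falling limb, Q drops from 31 to 17 m³/s between t = 12 h and t = 21 h (Δt = 9 h).
k = −Δt / ln(Q₂/Q₁) = −9 / ln(17/31) = 15.0 h.

k ≈ 15.0 h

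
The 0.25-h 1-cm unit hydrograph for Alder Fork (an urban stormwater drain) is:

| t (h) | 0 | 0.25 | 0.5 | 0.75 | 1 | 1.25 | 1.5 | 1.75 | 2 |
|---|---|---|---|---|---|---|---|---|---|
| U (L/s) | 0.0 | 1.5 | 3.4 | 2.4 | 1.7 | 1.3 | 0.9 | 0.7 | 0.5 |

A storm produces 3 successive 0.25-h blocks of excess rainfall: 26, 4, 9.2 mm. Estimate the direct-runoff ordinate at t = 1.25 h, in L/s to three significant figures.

By discrete convolution, Q_j = Σ (P_i / 10 mm) · U_{j−i}.
At t = 1.25 h (j=5): Q = (26/10)·1.3 + (4/10)·1.7 + (9.2/10)·2.4 = 6.27 L/s.

Q ≈ 6.27 L/s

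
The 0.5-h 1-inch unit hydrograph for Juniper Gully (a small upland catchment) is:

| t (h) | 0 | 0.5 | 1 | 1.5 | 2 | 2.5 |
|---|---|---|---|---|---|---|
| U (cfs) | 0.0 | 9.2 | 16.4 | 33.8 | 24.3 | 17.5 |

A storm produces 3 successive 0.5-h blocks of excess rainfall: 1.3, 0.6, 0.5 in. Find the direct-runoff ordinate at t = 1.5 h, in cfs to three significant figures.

By discrete convolution, Q_j = Σ (P_i / 1 in) · U_{j−i}.
At t = 1.5 h (j=3): Q = (1.3/1)·33.8 + (0.6/1)·16.4 + (0.5/1)·9.2 = 58.4 cfs.

Q ≈ 58.4 cfs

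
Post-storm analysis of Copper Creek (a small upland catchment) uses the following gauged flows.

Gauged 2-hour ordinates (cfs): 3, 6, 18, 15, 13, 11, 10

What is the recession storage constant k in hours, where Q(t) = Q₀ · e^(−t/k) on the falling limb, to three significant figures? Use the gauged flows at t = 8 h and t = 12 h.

k ≈ 15.2 h

On the falling limb, Q drops from 13 to 10 cfs between t = 8 h and t = 12 h (Δt = 4 h).
k = −Δt / ln(Q₂/Q₁) = −4 / ln(10/13) = 15.2 h.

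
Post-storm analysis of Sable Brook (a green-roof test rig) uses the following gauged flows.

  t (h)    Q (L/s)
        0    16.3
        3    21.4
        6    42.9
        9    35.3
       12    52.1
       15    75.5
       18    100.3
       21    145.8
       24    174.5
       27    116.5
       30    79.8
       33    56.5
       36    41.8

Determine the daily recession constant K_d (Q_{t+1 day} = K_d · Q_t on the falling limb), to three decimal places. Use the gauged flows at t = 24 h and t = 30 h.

K_d ≈ 0.044

Between t = 24 h and t = 30 h the flow falls from 174.5 to 79.8 L/s over 2×3 h = 6 h.
Per-interval ratio K = (79.8/174.5)^(1/2) = 0.6762; K_d = K^(24/3) = 0.044.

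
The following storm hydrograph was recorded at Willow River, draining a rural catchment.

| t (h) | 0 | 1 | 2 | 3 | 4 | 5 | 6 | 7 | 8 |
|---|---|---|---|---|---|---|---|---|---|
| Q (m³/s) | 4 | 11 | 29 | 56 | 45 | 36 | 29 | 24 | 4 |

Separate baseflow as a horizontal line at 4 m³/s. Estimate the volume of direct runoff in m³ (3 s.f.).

Direct-runoff ordinates (Q − Q_b): 0.0, 7.0, 25.0, 52.0, 41.0, 32.0, 25.0, 20.0, 0.0 m³/s.
ΣQ_DR = 202.0 m³/s.
With Δt = 1 h = 3600 s, V = ΣQ_DR · Δt = 202.0 × 3600 = 7.27 × 10^5 m³.

V ≈ 7.27 × 10^5 m³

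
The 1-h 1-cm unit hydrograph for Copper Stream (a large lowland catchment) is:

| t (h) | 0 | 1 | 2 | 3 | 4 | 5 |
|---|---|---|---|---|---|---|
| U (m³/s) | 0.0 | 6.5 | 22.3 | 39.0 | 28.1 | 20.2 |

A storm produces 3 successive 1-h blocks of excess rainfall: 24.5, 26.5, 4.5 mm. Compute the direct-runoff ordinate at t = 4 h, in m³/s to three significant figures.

Q ≈ 182 m³/s

By discrete convolution, Q_j = Σ (P_i / 10 mm) · U_{j−i}.
At t = 4 h (j=4): Q = (24.5/10)·28.1 + (26.5/10)·39.0 + (4.5/10)·22.3 = 182 m³/s.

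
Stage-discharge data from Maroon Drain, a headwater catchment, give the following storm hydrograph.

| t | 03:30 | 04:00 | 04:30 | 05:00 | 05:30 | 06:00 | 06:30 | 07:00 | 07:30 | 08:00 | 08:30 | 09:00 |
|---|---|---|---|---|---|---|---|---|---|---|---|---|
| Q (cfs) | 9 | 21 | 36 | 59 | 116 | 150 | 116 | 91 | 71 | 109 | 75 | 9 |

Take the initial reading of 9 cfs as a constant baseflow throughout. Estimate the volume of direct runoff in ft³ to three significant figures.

V ≈ 1.36 × 10^6 ft³

Direct-runoff ordinates (Q − Q_b): 0.0, 12.0, 27.0, 50.0, 107.0, 141.0, 107.0, 82.0, 62.0, 100.0, 66.0, 0.0 cfs.
ΣQ_DR = 754.0 cfs.
With Δt = 0.5 h = 1800 s, V = ΣQ_DR · Δt = 754.0 × 1800 = 1.36 × 10^6 ft³.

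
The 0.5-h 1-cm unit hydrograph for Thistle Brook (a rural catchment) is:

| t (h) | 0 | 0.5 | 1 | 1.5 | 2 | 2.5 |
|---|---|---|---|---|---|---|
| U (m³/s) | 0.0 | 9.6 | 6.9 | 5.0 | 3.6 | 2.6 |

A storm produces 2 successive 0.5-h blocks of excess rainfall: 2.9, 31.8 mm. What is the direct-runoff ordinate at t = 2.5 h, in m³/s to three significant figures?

Q ≈ 12.2 m³/s

By discrete convolution, Q_j = Σ (P_i / 10 mm) · U_{j−i}.
At t = 2.5 h (j=5): Q = (2.9/10)·2.6 + (31.8/10)·3.6 = 12.2 m³/s.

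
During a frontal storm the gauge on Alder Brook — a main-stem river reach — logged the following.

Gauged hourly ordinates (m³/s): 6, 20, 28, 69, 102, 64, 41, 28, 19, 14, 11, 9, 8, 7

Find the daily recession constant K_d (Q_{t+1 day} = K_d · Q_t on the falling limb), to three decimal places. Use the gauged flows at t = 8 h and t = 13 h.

K_d ≈ 0.008

Between t = 8 h and t = 13 h the flow falls from 19 to 7 m³/s over 5×1 h = 5 h.
Per-interval ratio K = (7/19)^(1/5) = 0.8190; K_d = K^(24/1) = 0.008.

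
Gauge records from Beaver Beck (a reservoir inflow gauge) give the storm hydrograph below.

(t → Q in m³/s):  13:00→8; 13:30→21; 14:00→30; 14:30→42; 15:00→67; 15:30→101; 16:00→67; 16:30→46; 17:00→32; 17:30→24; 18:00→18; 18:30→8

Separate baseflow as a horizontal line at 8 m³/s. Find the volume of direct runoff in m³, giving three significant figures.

Direct-runoff ordinates (Q − Q_b): 0.0, 13.0, 22.0, 34.0, 59.0, 93.0, 59.0, 38.0, 24.0, 16.0, 10.0, 0.0 m³/s.
ΣQ_DR = 368.0 m³/s.
With Δt = 0.5 h = 1800 s, V = ΣQ_DR · Δt = 368.0 × 1800 = 6.62 × 10^5 m³.

V ≈ 6.62 × 10^5 m³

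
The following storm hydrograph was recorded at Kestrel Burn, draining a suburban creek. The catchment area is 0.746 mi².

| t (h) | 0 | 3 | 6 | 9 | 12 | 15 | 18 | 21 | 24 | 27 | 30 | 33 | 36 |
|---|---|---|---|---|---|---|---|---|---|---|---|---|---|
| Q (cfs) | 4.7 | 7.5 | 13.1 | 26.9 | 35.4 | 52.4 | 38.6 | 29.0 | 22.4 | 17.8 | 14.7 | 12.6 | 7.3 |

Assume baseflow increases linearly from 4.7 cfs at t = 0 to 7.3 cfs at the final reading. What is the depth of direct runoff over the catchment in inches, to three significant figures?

d ≈ 1.27 in

Direct runoff: 0.00, 2.58, 7.97, 21.55, 29.83, 46.62, 32.60, 22.78, 15.97, 11.15, 7.83, 5.52, 0.00 cfs; ΣQ_DR = 204.4 cfs.
V = ΣQ_DR · Δt = 204.4 × 10800 s = 2.208 × 10^6 ft³.
Over A = 0.746 mi², depth = V / A = 1.27 in.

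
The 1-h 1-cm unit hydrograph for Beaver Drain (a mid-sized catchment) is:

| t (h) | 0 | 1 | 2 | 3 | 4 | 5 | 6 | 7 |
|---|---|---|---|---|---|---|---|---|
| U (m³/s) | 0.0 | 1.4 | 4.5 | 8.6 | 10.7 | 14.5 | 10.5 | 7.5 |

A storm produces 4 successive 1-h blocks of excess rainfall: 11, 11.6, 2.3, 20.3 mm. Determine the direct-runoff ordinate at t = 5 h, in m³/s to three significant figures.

By discrete convolution, Q_j = Σ (P_i / 10 mm) · U_{j−i}.
At t = 5 h (j=5): Q = (11/10)·14.5 + (11.6/10)·10.7 + (2.3/10)·8.6 + (20.3/10)·4.5 = 39.5 m³/s.

Q ≈ 39.5 m³/s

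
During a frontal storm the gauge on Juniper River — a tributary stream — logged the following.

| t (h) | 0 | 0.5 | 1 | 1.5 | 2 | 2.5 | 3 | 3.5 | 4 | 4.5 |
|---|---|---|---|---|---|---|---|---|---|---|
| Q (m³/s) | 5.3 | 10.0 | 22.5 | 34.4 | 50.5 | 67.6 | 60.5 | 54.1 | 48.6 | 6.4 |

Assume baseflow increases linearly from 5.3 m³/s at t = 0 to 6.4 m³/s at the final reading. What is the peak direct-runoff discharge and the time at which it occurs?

Subtracting baseflow gives direct-runoff ordinates: 0.00, 4.58, 16.96, 28.73, 44.71, 61.69, 54.47, 47.94, 42.32, 0.00 m³/s.
The maximum is 61.69 m³/s, occurring at the reading for t = 2.5 h.

Q_p = 61.69 m³/s at t = 2.5 h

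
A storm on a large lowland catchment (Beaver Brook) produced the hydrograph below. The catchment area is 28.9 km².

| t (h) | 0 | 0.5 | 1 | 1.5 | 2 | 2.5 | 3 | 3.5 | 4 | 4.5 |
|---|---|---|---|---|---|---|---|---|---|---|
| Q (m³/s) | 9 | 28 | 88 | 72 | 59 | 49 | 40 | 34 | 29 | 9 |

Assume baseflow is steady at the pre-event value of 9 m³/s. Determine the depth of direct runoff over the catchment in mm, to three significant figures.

Direct runoff: 0.0, 19.0, 79.0, 63.0, 50.0, 40.0, 31.0, 25.0, 20.0, 0.0 m³/s; ΣQ_DR = 327.0 m³/s.
V = ΣQ_DR · Δt = 327.0 × 1800 s = 5.886 × 10^5 m³.
Over A = 28.9 km², depth = V / A = 20.4 mm.

d ≈ 20.4 mm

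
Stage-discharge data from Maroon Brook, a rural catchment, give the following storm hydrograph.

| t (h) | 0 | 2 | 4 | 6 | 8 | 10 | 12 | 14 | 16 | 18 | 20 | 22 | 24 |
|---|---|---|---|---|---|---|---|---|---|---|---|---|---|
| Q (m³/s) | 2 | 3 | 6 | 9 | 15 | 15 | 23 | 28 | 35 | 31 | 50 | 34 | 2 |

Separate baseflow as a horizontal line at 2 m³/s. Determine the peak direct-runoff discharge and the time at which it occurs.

Subtracting baseflow gives direct-runoff ordinates: 0.0, 1.0, 4.0, 7.0, 13.0, 13.0, 21.0, 26.0, 33.0, 29.0, 48.0, 32.0, 0.0 m³/s.
The maximum is 48.0 m³/s, occurring at the reading for t = 20 h.

Q_p = 48.0 m³/s at t = 20 h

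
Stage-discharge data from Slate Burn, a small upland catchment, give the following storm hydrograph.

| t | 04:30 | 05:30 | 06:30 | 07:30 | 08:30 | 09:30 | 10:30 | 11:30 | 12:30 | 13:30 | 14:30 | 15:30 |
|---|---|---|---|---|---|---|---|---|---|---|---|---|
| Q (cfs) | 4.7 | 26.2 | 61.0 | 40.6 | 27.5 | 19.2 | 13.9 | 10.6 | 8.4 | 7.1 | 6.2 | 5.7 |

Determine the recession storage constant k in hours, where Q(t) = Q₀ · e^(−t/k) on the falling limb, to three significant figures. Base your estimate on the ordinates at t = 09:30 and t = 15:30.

k ≈ 4.94 h

On the falling limb, Q drops from 19.2 to 5.7 cfs between t = 09:30 and t = 15:30 (Δt = 6 h).
k = −Δt / ln(Q₂/Q₁) = −6 / ln(5.7/19.2) = 4.94 h.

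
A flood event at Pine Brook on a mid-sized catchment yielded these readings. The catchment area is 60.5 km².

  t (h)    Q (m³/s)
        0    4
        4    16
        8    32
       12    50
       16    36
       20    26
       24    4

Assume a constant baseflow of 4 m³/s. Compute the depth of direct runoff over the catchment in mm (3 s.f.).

Direct runoff: 0.0, 12.0, 28.0, 46.0, 32.0, 22.0, 0.0 m³/s; ΣQ_DR = 140.0 m³/s.
V = ΣQ_DR · Δt = 140.0 × 14400 s = 2.016 × 10^6 m³.
Over A = 60.5 km², depth = V / A = 33.3 mm.

d ≈ 33.3 mm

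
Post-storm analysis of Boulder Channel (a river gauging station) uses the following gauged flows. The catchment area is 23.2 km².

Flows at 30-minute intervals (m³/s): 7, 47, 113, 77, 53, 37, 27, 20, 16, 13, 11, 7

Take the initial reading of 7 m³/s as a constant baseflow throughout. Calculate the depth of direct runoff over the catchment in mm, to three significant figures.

d ≈ 26.7 mm

Direct runoff: 0.0, 40.0, 106.0, 70.0, 46.0, 30.0, 20.0, 13.0, 9.0, 6.0, 4.0, 0.0 m³/s; ΣQ_DR = 344.0 m³/s.
V = ΣQ_DR · Δt = 344.0 × 1800 s = 6.192 × 10^5 m³.
Over A = 23.2 km², depth = V / A = 26.7 mm.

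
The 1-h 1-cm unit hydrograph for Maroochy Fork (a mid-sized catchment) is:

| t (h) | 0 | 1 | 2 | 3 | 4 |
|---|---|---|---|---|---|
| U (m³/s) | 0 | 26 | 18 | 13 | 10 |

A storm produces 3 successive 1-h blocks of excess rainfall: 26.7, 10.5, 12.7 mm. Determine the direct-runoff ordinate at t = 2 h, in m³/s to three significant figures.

Q ≈ 75.4 m³/s

By discrete convolution, Q_j = Σ (P_i / 10 mm) · U_{j−i}.
At t = 2 h (j=2): Q = (26.7/10)·18 + (10.5/10)·26 + (12.7/10)·0 = 75.4 m³/s.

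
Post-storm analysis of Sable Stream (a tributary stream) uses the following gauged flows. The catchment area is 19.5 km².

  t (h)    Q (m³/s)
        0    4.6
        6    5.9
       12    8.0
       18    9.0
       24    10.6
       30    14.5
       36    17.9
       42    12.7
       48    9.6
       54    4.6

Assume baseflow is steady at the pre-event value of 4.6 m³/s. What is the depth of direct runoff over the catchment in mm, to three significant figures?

Direct runoff: 0.0, 1.3, 3.4, 4.4, 6.0, 9.9, 13.3, 8.1, 5.0, 0.0 m³/s; ΣQ_DR = 51.40 m³/s.
V = ΣQ_DR · Δt = 51.40 × 21600 s = 1.110 × 10^6 m³.
Over A = 19.5 km², depth = V / A = 56.9 mm.

d ≈ 56.9 mm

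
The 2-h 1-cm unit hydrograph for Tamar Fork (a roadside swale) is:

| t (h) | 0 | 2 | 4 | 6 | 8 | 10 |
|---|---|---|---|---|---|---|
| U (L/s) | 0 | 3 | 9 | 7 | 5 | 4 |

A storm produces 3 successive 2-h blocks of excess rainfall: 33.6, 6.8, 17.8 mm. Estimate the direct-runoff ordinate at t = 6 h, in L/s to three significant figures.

By discrete convolution, Q_j = Σ (P_i / 10 mm) · U_{j−i}.
At t = 6 h (j=3): Q = (33.6/10)·7 + (6.8/10)·9 + (17.8/10)·3 = 35.0 L/s.

Q ≈ 35.0 L/s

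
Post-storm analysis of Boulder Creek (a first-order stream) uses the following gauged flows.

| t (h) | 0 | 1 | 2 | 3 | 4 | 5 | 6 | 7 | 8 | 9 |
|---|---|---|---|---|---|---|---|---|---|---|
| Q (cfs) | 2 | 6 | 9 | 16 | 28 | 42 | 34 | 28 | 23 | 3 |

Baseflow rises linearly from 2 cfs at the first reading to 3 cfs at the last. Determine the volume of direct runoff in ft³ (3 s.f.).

V ≈ 5.98 × 10^5 ft³

Direct-runoff ordinates (Q − Q_b): 0.00, 3.89, 6.78, 13.67, 25.56, 39.44, 31.33, 25.22, 20.11, 0.00 cfs.
ΣQ_DR = 166.0 cfs.
With Δt = 1 h = 3600 s, V = ΣQ_DR · Δt = 166.0 × 3600 = 5.98 × 10^5 ft³.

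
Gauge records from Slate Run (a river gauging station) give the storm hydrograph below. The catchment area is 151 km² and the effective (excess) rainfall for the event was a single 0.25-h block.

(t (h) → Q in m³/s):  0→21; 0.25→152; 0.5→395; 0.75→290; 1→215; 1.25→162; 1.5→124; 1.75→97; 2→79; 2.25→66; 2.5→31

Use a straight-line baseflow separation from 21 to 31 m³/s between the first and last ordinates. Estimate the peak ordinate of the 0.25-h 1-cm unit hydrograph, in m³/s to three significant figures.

Direct runoff: 0.00, 130.00, 372.00, 266.00, 190.00, 136.00, 97.00, 69.00, 50.00, 36.00, 0.00 m³/s; ΣQ_DR = 1346 m³/s, peak = 372.00 m³/s.
Runoff depth d = ΣQ_DR·Δt / A = 1346 × 900 / (151 km²) = 8.023 mm.
The 1-cm UH is the DRH scaled by (10 mm)/d, so U_p = 372.00 × 10/8.023 = 464 m³/s.

U_p ≈ 464 m³/s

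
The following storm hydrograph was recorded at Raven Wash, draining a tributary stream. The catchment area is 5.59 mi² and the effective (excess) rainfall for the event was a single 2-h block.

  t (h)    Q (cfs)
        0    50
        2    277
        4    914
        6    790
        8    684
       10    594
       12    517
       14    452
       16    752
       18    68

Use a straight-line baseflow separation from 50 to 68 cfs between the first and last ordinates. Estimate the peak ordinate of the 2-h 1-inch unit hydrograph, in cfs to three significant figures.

U_p ≈ 344 cfs

Direct runoff: 0.00, 225.00, 860.00, 734.00, 626.00, 534.00, 455.00, 388.00, 686.00, 0.00 cfs; ΣQ_DR = 4508 cfs, peak = 860.00 cfs.
Runoff depth d = ΣQ_DR·Δt / A = 4508 × 7200 / (5.59 mi²) = 2.499 in.
The 1-inch UH is the DRH scaled by (1 in)/d, so U_p = 860.00 × 1/2.499 = 344 cfs.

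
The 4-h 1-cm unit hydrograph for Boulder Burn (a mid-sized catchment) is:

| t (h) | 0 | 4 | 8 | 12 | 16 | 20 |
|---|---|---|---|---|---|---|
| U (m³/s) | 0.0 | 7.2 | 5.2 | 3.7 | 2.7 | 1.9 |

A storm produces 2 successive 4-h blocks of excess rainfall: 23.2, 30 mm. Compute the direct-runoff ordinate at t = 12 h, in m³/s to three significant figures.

Q ≈ 24.2 m³/s

By discrete convolution, Q_j = Σ (P_i / 10 mm) · U_{j−i}.
At t = 12 h (j=3): Q = (23.2/10)·3.7 + (30/10)·5.2 = 24.2 m³/s.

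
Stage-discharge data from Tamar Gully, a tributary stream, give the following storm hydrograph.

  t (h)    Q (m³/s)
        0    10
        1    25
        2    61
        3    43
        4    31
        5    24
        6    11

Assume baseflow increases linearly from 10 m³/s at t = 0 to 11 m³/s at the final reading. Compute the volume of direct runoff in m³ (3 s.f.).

V ≈ 4.73 × 10^5 m³

Direct-runoff ordinates (Q − Q_b): 0.00, 14.83, 50.67, 32.50, 20.33, 13.17, 0.00 m³/s.
ΣQ_DR = 131.5 m³/s.
With Δt = 1 h = 3600 s, V = ΣQ_DR · Δt = 131.5 × 3600 = 4.73 × 10^5 m³.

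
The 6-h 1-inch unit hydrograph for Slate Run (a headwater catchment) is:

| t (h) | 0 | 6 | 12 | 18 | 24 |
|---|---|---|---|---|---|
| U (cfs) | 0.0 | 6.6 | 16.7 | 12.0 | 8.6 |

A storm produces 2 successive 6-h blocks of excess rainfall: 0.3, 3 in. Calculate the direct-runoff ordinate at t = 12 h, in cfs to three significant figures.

By discrete convolution, Q_j = Σ (P_i / 1 in) · U_{j−i}.
At t = 12 h (j=2): Q = (0.3/1)·16.7 + (3/1)·6.6 = 24.8 cfs.

Q ≈ 24.8 cfs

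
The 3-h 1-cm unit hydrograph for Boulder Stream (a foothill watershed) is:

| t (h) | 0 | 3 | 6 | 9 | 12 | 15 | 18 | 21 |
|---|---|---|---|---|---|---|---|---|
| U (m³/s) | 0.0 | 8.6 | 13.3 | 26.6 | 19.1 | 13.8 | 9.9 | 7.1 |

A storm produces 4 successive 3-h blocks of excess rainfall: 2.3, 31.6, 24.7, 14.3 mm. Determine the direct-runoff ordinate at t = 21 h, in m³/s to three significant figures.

Q ≈ 94.3 m³/s

By discrete convolution, Q_j = Σ (P_i / 10 mm) · U_{j−i}.
At t = 21 h (j=7): Q = (2.3/10)·7.1 + (31.6/10)·9.9 + (24.7/10)·13.8 + (14.3/10)·19.1 = 94.3 m³/s.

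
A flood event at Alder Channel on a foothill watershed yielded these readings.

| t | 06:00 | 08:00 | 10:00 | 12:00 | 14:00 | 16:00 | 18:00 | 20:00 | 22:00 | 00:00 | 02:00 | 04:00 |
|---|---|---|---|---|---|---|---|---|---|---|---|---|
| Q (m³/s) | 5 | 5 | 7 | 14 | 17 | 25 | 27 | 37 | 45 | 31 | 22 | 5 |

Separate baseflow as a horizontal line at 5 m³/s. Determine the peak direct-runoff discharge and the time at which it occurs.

Q_p = 40.0 m³/s at t = 22:00

Subtracting baseflow gives direct-runoff ordinates: 0.0, 0.0, 2.0, 9.0, 12.0, 20.0, 22.0, 32.0, 40.0, 26.0, 17.0, 0.0 m³/s.
The maximum is 40.0 m³/s, occurring at the reading for t = 22:00.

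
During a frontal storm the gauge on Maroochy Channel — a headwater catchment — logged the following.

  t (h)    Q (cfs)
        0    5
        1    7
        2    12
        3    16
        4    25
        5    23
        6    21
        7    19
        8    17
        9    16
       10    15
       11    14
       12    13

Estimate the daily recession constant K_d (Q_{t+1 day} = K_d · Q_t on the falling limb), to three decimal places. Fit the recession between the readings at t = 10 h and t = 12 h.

K_d ≈ 0.180

Between t = 10 h and t = 12 h the flow falls from 15 to 13 cfs over 2×1 h = 2 h.
Per-interval ratio K = (13/15)^(1/2) = 0.9309; K_d = K^(24/1) = 0.180.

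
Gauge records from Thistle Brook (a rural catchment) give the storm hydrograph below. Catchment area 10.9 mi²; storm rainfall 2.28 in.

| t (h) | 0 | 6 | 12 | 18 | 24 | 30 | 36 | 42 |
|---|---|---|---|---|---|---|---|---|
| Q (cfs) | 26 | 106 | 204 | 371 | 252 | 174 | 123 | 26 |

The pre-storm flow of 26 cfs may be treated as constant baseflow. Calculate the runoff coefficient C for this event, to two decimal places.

C ≈ 0.40

ΣQ_DR = 1074 cfs; V = ΣQ_DR·Δt = 2.320 × 10^7 ft³.
Runoff depth d = V / A = 0.9161 in.
C = d / P = 0.9161 / 2.28 = 0.40.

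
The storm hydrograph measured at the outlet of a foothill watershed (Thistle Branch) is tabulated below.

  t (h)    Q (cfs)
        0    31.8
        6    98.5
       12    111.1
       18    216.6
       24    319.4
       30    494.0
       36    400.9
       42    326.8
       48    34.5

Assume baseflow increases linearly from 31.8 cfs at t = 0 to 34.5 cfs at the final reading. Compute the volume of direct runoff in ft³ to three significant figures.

Direct-runoff ordinates (Q − Q_b): 0.00, 66.36, 78.62, 183.79, 286.25, 460.51, 367.07, 292.64, 0.00 cfs.
ΣQ_DR = 1735 cfs.
With Δt = 6 h = 21600 s, V = ΣQ_DR · Δt = 1735 × 21600 = 3.75 × 10^7 ft³.

V ≈ 3.75 × 10^7 ft³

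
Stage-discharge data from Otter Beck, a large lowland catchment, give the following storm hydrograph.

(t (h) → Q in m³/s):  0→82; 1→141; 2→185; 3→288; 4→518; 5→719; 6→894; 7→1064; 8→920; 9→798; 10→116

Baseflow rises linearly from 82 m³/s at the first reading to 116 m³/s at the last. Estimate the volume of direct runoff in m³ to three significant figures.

V ≈ 1.67 × 10^7 m³

Direct-runoff ordinates (Q − Q_b): 0.00, 55.60, 96.20, 195.80, 422.40, 620.00, 791.60, 958.20, 810.80, 685.40, 0.00 m³/s.
ΣQ_DR = 4636 m³/s.
With Δt = 1 h = 3600 s, V = ΣQ_DR · Δt = 4636 × 3600 = 1.67 × 10^7 m³.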